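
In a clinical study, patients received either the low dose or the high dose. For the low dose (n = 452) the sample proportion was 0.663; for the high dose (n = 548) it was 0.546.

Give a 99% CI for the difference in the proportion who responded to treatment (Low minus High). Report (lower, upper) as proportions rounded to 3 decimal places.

(0.038, 0.196)

The two standard errors are √(0.6630×0.3370/452) = 0.02223 and √(0.5460×0.4540/548) = 0.02127.
Because the samples are independent, SE_diff = √(0.02223² + 0.02127²) = 0.03077.
Using z* = 2.576 for 99%, ME = 2.576 × 0.03077 = 0.07926.
p̂₁ − p̂₂ = 0.1170; interval 0.1170 ± 0.07926 gives (0.038, 0.196).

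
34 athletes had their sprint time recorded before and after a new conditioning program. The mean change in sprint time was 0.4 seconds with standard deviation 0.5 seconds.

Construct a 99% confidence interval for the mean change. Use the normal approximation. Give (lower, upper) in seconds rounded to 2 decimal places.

(0.18, 0.62)

Paired design: SE = s_d/√n = 0.5/√34 = 0.0857.
z* = 2.576; margin of error = 2.576 × 0.0857 = 0.2208.
0.4 ± 0.2208 → (0.18, 0.62).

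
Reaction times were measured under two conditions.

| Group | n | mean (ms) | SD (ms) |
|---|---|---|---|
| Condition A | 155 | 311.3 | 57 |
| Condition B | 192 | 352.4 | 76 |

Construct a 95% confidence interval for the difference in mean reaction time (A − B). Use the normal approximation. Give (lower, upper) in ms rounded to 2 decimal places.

(-55.10, -27.10)

SE₁ = s₁/√n₁ = 57/√155 = 4.5784; SE₂ = 76/√192 = 5.4848.
Independent samples, unequal variances: SE_diff = √(SE₁² + SE₂²) = √(20.96174656 + 30.08303104) = 7.1446.
z* = 1.960, so margin of error = 1.960 × 7.1446 = 14.0034.
Difference in means = 311.3 − 352.4 = -41.1000.
-41.1000 ± 14.0034 → (-55.10, -27.10).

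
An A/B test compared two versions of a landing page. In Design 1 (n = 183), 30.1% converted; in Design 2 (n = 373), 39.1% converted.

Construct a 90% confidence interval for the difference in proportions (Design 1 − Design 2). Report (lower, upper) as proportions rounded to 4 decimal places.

SE₁ = √(p̂₁(1−p̂₁)/n₁) = √(0.3010·0.6990/183) = 0.03391; SE₂ = √(0.3910·0.6090/373) = 0.02527.
Independent samples: SE of the difference = √(SE₁² + SE₂²) = √(0.0011498881 + 0.0006385729) = 0.04229.
z* for 90% confidence is 1.645, so the margin of error is 1.645 × 0.04229 = 0.06957.
Point estimate p̂₁ − p̂₂ = 0.3010 − 0.3910 = -0.0900.
-0.0900 ± 0.06957 → (-0.1596, -0.0204).

(-0.1596, -0.0204)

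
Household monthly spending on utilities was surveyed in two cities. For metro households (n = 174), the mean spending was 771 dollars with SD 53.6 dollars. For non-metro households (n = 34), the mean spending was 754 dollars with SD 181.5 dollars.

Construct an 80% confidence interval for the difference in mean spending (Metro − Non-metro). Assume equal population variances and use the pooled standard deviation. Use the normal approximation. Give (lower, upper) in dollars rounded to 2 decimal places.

(-4.08, 38.08)

s_p = √[((n₁−1)s₁² + (n₂−1)s₂²)/(n₁+n₂−2)] = √[(173·53.6² + 33·181.5²)/206] = 87.6920.
SE = 87.6920·√(1/174 + 1/34) = 16.4429.
With z* = 1.282, margin = 1.282 × 16.4429 = 21.0798.
x̄₁ − x̄₂ = 771 − 754 = 17.0000; interval 17.0000 ± 21.0798 = (-4.08, 38.08).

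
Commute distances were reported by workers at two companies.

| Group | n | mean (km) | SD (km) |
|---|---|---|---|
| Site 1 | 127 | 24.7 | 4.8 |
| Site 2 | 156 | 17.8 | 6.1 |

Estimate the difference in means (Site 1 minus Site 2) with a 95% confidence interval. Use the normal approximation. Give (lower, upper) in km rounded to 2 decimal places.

Per-group SEs: s₁/√n₁ = 4.8/√127 = 0.4259, s₂/√n₂ = 6.1/√156 = 0.4884.
Unpooled SE of the difference: √(0.18139081 + 0.23853456) = 0.6480.
Margin of error = z* · SE = 1.960 × 0.6480 = 1.2701.
x̄₁ − x̄₂ = 24.7 − 17.8 = 6.9000.
CI: 6.9000 ± 1.2701 = (5.63, 8.17).

(5.63, 8.17)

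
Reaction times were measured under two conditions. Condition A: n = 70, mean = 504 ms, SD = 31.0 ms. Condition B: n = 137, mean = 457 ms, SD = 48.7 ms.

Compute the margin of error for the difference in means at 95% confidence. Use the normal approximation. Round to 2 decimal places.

Per-group SEs: s₁/√n₁ = 31.0/√70 = 3.7052, s₂/√n₂ = 48.7/√137 = 4.1607.
Unpooled SE of the difference: √(13.72850704 + 17.31142449) = 5.5713.
Margin of error = z* · SE = 1.960 × 5.5713 = 10.9197.

10.92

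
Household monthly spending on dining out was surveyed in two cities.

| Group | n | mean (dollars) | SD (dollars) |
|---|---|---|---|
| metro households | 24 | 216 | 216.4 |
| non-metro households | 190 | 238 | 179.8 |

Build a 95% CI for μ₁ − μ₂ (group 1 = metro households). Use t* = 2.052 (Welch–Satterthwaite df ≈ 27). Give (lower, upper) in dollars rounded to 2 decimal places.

Per-group SEs: s₁/√n₁ = 216.4/√24 = 44.1725, s₂/√n₂ = 179.8/√190 = 13.0441.
Unpooled SE of the difference: √(1951.20975625 + 170.14854481) = 46.0582.
Margin of error = t* · SE = 2.052 × 46.0582 = 94.5114.
x̄₁ − x̄₂ = 216 − 238 = -22.0000.
CI: -22.0000 ± 94.5114 = (-116.51, 72.51).

(-116.51, 72.51)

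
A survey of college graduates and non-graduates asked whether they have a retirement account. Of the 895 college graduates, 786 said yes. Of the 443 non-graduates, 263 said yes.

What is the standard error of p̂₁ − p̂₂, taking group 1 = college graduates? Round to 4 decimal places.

0.0258

p̂₁ = 786/895 = 0.8782 and p̂₂ = 263/443 = 0.5937.
SE₁ = √(p̂₁(1−p̂₁)/n₁) = √(0.8782·0.1218/895) = 0.01093; SE₂ = √(0.5937·0.4063/443) = 0.02333.
Independent samples: SE of the difference = √(SE₁² + SE₂²) = √(0.0001194649 + 0.0005442889) = 0.02576.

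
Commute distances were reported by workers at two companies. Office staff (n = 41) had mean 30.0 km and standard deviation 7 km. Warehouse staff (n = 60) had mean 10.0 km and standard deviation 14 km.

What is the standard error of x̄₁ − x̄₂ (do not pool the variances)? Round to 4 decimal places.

SE₁ = s₁/√n₁ = 7/√41 = 1.0932; SE₂ = 14/√60 = 1.8074.
Independent samples, unequal variances: SE_diff = √(SE₁² + SE₂²) = √(1.19508624 + 3.26669476) = 2.1123.

2.1123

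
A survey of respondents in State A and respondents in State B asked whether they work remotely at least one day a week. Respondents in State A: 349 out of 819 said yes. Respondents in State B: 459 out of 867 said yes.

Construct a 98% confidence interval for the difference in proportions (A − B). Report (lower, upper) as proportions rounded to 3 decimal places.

p̂₁ = 349/819 = 0.4261 and p̂₂ = 459/867 = 0.5294.
SE₁ = √(p̂₁(1−p̂₁)/n₁) = √(0.4261·0.5739/819) = 0.01728; SE₂ = √(0.5294·0.4706/867) = 0.01695.
Independent samples: SE of the difference = √(SE₁² + SE₂²) = √(0.0002985984 + 0.0002873025) = 0.02421.
z* for 98% confidence is 2.326, so the margin of error is 2.326 × 0.02421 = 0.05631.
Point estimate p̂₁ − p̂₂ = 0.4261 − 0.5294 = -0.1033.
-0.1033 ± 0.05631 → (-0.160, -0.047).

(-0.160, -0.047)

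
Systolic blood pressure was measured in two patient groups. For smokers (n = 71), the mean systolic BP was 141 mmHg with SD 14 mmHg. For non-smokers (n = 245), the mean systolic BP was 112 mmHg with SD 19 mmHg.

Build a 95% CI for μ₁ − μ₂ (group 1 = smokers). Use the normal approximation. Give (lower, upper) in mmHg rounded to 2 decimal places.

SE₁ = s₁/√n₁ = 14/√71 = 1.6615; SE₂ = 19/√245 = 1.2139.
Independent samples, unequal variances: SE_diff = √(SE₁² + SE₂²) = √(2.76058225 + 1.47355321) = 2.0577.
z* = 1.960, so margin of error = 1.960 × 2.0577 = 4.0331.
Difference in means = 141 − 112 = 29.0000.
29.0000 ± 4.0331 → (24.97, 33.03).

(24.97, 33.03)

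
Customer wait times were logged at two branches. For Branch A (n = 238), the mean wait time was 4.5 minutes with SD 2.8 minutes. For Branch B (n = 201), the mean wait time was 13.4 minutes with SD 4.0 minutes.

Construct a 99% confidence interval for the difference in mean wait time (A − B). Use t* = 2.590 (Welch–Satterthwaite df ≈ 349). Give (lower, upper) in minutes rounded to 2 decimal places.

(-9.77, -8.03)

Standard errors of each mean: 2.8/√238 = 0.1815 and 4.0/√201 = 0.2821.
SE(x̄₁ − x̄₂) = √(0.1815² + 0.2821²) = 0.3354 for independent samples with unequal variances.
With t* = 2.590, the margin is 2.590 × 0.3354 = 0.8687.
x̄₁ − x̄₂ = 4.5 − 13.4 = -8.9000; the interval is -8.9000 ± 0.8687 = (-9.77, -8.03).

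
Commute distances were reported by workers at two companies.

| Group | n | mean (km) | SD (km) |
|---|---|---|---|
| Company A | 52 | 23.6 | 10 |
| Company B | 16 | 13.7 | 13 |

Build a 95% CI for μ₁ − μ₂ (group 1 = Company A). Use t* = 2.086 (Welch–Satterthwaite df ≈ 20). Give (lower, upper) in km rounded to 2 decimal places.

(2.53, 17.27)

Per-group SEs: s₁/√n₁ = 10/√52 = 1.3868, s₂/√n₂ = 13/√16 = 3.2500.
Unpooled SE of the difference: √(1.92321424 + 10.5625) = 3.5335.
Margin of error = t* · SE = 2.086 × 3.5335 = 7.3709.
x̄₁ − x̄₂ = 23.6 − 13.7 = 9.9000.
CI: 9.9000 ± 7.3709 = (2.53, 17.27).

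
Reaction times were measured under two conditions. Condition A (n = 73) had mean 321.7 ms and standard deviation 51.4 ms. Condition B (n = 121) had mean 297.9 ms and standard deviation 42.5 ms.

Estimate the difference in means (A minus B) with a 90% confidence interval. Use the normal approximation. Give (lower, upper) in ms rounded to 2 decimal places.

(12.04, 35.56)

Standard errors of each mean: 51.4/√73 = 6.0159 and 42.5/√121 = 3.8636.
SE(x̄₁ − x̄₂) = √(6.0159² + 3.8636²) = 7.1497 for independent samples with unequal variances.
With z* = 1.645, the margin is 1.645 × 7.1497 = 11.7613.
x̄₁ − x̄₂ = 321.7 − 297.9 = 23.8000; the interval is 23.8000 ± 11.7613 = (12.04, 35.56).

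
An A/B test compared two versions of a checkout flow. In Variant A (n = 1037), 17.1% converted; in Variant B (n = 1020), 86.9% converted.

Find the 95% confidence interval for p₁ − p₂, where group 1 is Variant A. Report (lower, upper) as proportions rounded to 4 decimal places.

SE₁ = √(p̂₁(1−p̂₁)/n₁) = √(0.1710·0.8290/1037) = 0.01169; SE₂ = √(0.8690·0.1310/1020) = 0.01056.
Independent samples: SE of the difference = √(SE₁² + SE₂²) = √(0.0001366561 + 0.0001115136) = 0.01575.
z* for 95% confidence is 1.960, so the margin of error is 1.960 × 0.01575 = 0.03087.
Point estimate p̂₁ − p̂₂ = 0.1710 − 0.8690 = -0.6980.
-0.6980 ± 0.03087 → (-0.7289, -0.6671).

(-0.7289, -0.6671)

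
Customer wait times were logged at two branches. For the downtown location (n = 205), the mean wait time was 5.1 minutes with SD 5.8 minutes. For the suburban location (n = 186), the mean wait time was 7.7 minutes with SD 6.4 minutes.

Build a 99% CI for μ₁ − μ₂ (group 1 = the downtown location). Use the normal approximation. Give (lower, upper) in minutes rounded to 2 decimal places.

Standard errors of each mean: 5.8/√205 = 0.4051 and 6.4/√186 = 0.4693.
SE(x̄₁ − x̄₂) = √(0.4051² + 0.4693²) = 0.6200 for independent samples with unequal variances.
With z* = 2.576, the margin is 2.576 × 0.6200 = 1.5971.
x̄₁ − x̄₂ = 5.1 − 7.7 = -2.6000; the interval is -2.6000 ± 1.5971 = (-4.20, -1.00).

(-4.20, -1.00)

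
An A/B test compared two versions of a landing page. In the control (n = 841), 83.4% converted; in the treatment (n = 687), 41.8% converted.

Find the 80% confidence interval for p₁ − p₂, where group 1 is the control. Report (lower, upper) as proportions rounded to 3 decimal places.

(0.387, 0.445)

SE₁ = √(p̂₁(1−p̂₁)/n₁) = √(0.8340·0.1660/841) = 0.01283; SE₂ = √(0.4180·0.5820/687) = 0.01882.
Independent samples: SE of the difference = √(SE₁² + SE₂²) = √(0.0001646089 + 0.0003541924) = 0.02278.
z* for 80% confidence is 1.282, so the margin of error is 1.282 × 0.02278 = 0.02920.
Point estimate p̂₁ − p̂₂ = 0.8340 − 0.4180 = 0.4160.
0.4160 ± 0.02920 → (0.387, 0.445).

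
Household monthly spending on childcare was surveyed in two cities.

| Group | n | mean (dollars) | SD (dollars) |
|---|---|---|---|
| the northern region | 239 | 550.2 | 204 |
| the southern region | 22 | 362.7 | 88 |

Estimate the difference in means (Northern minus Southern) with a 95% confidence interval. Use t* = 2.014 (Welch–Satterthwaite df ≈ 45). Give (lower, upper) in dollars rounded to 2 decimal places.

(141.30, 233.70)

Per-group SEs: s₁/√n₁ = 204/√239 = 13.1957, s₂/√n₂ = 88/√22 = 18.7617.
Unpooled SE of the difference: √(174.12649849 + 352.00138689) = 22.9375.
Margin of error = t* · SE = 2.014 × 22.9375 = 46.1961.
x̄₁ − x̄₂ = 550.2 − 362.7 = 187.5000.
CI: 187.5000 ± 46.1961 = (141.30, 233.70).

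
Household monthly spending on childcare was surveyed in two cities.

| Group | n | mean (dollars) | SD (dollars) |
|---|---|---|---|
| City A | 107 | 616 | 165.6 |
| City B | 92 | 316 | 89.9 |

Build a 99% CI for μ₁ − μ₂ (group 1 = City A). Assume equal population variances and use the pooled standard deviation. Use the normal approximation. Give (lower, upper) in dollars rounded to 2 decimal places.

(250.20, 349.80)

Pooled variance s_p² = [106·165.6² + 91·89.9²] / (107+92−2) = 18489.0308, so s_p = 135.9744.
SE_diff = s_p·√(1/n₁ + 1/n₂) = 135.9744·√(1/107 + 1/92) = 19.3329.
z* = 2.576; margin = 2.576 × 19.3329 = 49.8016.
Difference = 616 − 316 = 300.0000.
300.0000 ± 49.8016 → (250.20, 349.80).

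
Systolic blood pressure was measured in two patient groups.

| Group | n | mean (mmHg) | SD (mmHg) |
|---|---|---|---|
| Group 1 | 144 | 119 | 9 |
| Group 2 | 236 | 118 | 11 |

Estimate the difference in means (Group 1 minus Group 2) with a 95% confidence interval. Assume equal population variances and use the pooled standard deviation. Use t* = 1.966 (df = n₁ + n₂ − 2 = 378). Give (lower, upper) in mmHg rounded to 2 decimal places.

Pooled variance s_p² = [143·9² + 235·11²] / (144+236−2) = 105.8677, so s_p = 10.2892.
SE_diff = s_p·√(1/n₁ + 1/n₂) = 10.2892·√(1/144 + 1/236) = 1.0880.
t* = 1.966; margin = 1.966 × 1.0880 = 2.1390.
Difference = 119 − 118 = 1.0000.
1.0000 ± 2.1390 → (-1.14, 3.14).

(-1.14, 3.14)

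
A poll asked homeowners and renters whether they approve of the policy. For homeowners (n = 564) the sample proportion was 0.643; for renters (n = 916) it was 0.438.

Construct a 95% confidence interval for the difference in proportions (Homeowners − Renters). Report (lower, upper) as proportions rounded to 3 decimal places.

The two standard errors are √(0.6430×0.3570/564) = 0.02017 and √(0.4380×0.5620/916) = 0.01639.
Because the samples are independent, SE_diff = √(0.02017² + 0.01639²) = 0.02599.
Using z* = 1.960 for 95%, ME = 1.960 × 0.02599 = 0.05094.
p̂₁ − p̂₂ = 0.2050; interval 0.2050 ± 0.05094 gives (0.154, 0.256).

(0.154, 0.256)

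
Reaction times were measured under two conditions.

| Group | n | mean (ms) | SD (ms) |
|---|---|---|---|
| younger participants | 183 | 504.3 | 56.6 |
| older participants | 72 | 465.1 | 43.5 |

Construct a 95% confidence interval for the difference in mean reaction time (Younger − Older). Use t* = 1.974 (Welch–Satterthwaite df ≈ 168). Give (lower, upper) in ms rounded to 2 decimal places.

(26.14, 52.26)

SE₁ = s₁/√n₁ = 56.6/√183 = 4.1840; SE₂ = 43.5/√72 = 5.1265.
Independent samples, unequal variances: SE_diff = √(SE₁² + SE₂²) = √(17.505856 + 26.28100225) = 6.6172.
t* = 1.974, so margin of error = 1.974 × 6.6172 = 13.0624.
Difference in means = 504.3 − 465.1 = 39.2000.
39.2000 ± 13.0624 → (26.14, 52.26).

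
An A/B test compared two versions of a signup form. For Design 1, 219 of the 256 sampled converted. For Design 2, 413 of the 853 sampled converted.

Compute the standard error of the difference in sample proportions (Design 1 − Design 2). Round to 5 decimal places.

0.02785

p̂₁ = 219/256 = 0.8555 and p̂₂ = 413/853 = 0.4842.
SE₁ = √(p̂₁(1−p̂₁)/n₁) = √(0.8555·0.1445/256) = 0.02197; SE₂ = √(0.4842·0.5158/853) = 0.01711.
Independent samples: SE of the difference = √(SE₁² + SE₂²) = √(0.0004826809 + 0.0002927521) = 0.02785.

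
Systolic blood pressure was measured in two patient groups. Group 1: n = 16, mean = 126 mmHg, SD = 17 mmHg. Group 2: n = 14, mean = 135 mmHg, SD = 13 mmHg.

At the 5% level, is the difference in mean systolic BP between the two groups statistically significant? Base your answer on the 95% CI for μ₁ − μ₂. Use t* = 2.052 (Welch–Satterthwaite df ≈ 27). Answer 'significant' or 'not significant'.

Per-group SEs: s₁/√n₁ = 17/√16 = 4.2500, s₂/√n₂ = 13/√14 = 3.4744.
Unpooled SE of the difference: √(18.0625 + 12.07145536) = 5.4894.
Margin of error = t* · SE = 2.052 × 5.4894 = 11.2642.
x̄₁ − x̄₂ = 126 − 135 = -9.0000.
CI: -9.0000 ± 11.2642 = (-20.2642, 2.2642).
The interval (-20.2642, 2.2642) contains 0, so the difference is not significant.

not significant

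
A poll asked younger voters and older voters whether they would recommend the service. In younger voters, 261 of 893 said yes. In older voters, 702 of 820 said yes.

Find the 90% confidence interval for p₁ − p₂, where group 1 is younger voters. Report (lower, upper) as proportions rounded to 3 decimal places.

(-0.596, -0.532)

First, p̂₁ = 261/893 = 0.2923; p̂₂ = 702/820 = 0.8561.
The two standard errors are √(0.2923×0.7077/893) = 0.01522 and √(0.8561×0.1439/820) = 0.01226.
Because the samples are independent, SE_diff = √(0.01522² + 0.01226²) = 0.01954.
Using z* = 1.645 for 90%, ME = 1.645 × 0.01954 = 0.03214.
p̂₁ − p̂₂ = -0.5638; interval -0.5638 ± 0.03214 gives (-0.596, -0.532).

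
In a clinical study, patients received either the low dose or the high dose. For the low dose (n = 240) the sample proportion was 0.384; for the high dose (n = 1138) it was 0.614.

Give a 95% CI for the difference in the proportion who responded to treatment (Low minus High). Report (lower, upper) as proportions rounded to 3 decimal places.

The two standard errors are √(0.3840×0.6160/240) = 0.03139 and √(0.6140×0.3860/1138) = 0.01443.
Because the samples are independent, SE_diff = √(0.03139² + 0.01443²) = 0.03455.
Using z* = 1.960 for 95%, ME = 1.960 × 0.03455 = 0.06772.
p̂₁ − p̂₂ = -0.2300; interval -0.2300 ± 0.06772 gives (-0.298, -0.162).

(-0.298, -0.162)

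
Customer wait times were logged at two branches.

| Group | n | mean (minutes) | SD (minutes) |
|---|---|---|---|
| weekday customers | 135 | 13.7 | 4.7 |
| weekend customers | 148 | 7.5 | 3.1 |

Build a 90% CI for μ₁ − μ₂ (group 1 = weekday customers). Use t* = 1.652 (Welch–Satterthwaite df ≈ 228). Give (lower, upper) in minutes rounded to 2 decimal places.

Standard errors of each mean: 4.7/√135 = 0.4045 and 3.1/√148 = 0.2548.
SE(x̄₁ − x̄₂) = √(0.4045² + 0.2548²) = 0.4781 for independent samples with unequal variances.
With t* = 1.652, the margin is 1.652 × 0.4781 = 0.7898.
x̄₁ − x̄₂ = 13.7 − 7.5 = 6.2000; the interval is 6.2000 ± 0.7898 = (5.41, 6.99).

(5.41, 6.99)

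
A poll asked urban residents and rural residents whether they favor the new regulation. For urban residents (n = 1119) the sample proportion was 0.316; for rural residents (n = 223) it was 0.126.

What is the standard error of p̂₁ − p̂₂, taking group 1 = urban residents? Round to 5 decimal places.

0.02621

Each SE is √(p̂(1−p̂)/n): √(0.3160·0.6840/1119) = 0.01390 and √(0.1260·0.8740/223) = 0.02222.
SE(p̂₁ − p̂₂) = √(SE₁² + SE₂²) = √(0.00019321 + 0.0004937284) = 0.02621, since the two samples are independent.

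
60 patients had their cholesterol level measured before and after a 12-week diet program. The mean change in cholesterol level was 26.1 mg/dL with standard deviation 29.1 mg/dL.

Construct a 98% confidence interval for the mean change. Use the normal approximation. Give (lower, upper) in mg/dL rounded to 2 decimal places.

(17.36, 34.84)

Paired design: SE = s_d/√n = 29.1/√60 = 3.7568.
z* = 2.326; margin of error = 2.326 × 3.7568 = 8.7383.
26.1 ± 8.7383 → (17.36, 34.84).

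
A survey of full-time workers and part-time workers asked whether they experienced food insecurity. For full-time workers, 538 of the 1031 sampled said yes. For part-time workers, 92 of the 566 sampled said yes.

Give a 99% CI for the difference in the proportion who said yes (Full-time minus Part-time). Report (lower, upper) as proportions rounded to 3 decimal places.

Sample proportions: 538/1031 = 0.5218, 92/566 = 0.1625.
Each SE is √(p̂(1−p̂)/n): √(0.5218·0.4782/1031) = 0.01556 and √(0.1625·0.8375/566) = 0.01551.
SE(p̂₁ − p̂₂) = √(SE₁² + SE₂²) = √(0.0002421136 + 0.0002405601) = 0.02197, since the two samples are independent.
At 99% confidence z* = 2.576; margin = 2.576 × 0.02197 = 0.05659.
The difference is 0.5218 − 0.1625 = 0.3593, so the interval is 0.3593 ± 0.05659 = (0.303, 0.416).

(0.303, 0.416)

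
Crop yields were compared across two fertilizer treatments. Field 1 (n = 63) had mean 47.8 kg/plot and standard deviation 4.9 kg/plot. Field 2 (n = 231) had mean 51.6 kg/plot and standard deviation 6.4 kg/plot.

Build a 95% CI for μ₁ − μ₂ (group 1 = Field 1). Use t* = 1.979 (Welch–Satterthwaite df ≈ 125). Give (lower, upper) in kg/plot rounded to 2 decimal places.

Per-group SEs: s₁/√n₁ = 4.9/√63 = 0.6173, s₂/√n₂ = 6.4/√231 = 0.4211.
Unpooled SE of the difference: √(0.38105929 + 0.17732521) = 0.7473.
Margin of error = t* · SE = 1.979 × 0.7473 = 1.4789.
x̄₁ − x̄₂ = 47.8 − 51.6 = -3.8000.
CI: -3.8000 ± 1.4789 = (-5.28, -2.32).

(-5.28, -2.32)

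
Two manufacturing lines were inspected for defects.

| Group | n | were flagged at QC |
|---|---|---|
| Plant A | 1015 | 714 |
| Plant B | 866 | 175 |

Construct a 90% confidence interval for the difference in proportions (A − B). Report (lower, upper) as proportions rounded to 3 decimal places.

(0.469, 0.534)

p̂₁ = 714/1015 = 0.7034 and p̂₂ = 175/866 = 0.2021.
SE₁ = √(p̂₁(1−p̂₁)/n₁) = √(0.7034·0.2966/1015) = 0.01434; SE₂ = √(0.2021·0.7979/866) = 0.01365.
Independent samples: SE of the difference = √(SE₁² + SE₂²) = √(0.0002056356 + 0.0001863225) = 0.01980.
z* for 90% confidence is 1.645, so the margin of error is 1.645 × 0.01980 = 0.03257.
Point estimate p̂₁ − p̂₂ = 0.7034 − 0.2021 = 0.5013.
0.5013 ± 0.03257 → (0.469, 0.534).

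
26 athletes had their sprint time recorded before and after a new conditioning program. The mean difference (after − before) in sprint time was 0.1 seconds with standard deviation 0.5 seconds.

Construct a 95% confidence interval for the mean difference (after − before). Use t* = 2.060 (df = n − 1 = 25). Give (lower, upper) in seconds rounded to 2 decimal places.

(-0.10, 0.30)

This is a matched-pairs design, so SE = s_d/√n = 0.5/√26 = 0.0981.
Margin = 2.060 × 0.0981 = 0.2021; the interval is 0.1 ± 0.2021 = (-0.10, 0.30).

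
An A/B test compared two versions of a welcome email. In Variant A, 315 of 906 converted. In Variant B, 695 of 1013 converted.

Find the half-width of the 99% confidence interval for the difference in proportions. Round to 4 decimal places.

0.0554

Sample proportions: 315/906 = 0.3477, 695/1013 = 0.6861.
Each SE is √(p̂(1−p̂)/n): √(0.3477·0.6523/906) = 0.01582 and √(0.6861·0.3139/1013) = 0.01458.
SE(p̂₁ − p̂₂) = √(SE₁² + SE₂²) = √(0.0002502724 + 0.0002125764) = 0.02151, since the two samples are independent.
At 99% confidence z* = 2.576; margin = 2.576 × 0.02151 = 0.05541.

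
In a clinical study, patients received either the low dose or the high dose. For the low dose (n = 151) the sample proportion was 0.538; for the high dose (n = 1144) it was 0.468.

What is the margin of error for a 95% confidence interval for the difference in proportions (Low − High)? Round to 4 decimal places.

0.0846

Each SE is √(p̂(1−p̂)/n): √(0.5380·0.4620/151) = 0.04057 and √(0.4680·0.5320/1144) = 0.01475.
SE(p̂₁ − p̂₂) = √(SE₁² + SE₂²) = √(0.0016459249 + 0.0002175625) = 0.04317, since the two samples are independent.
At 95% confidence z* = 1.960; margin = 1.960 × 0.04317 = 0.08461.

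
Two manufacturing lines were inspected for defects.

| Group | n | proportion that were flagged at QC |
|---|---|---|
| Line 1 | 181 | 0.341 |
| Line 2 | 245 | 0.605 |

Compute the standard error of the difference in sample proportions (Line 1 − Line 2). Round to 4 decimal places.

0.0471

The two standard errors are √(0.3410×0.6590/181) = 0.03524 and √(0.6050×0.3950/245) = 0.03123.
Because the samples are independent, SE_diff = √(0.03524² + 0.03123²) = 0.04709.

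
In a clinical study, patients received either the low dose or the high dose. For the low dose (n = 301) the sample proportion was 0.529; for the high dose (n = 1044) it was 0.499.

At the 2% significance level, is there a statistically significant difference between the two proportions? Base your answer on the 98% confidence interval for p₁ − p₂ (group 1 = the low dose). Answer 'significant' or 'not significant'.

not significant

The two standard errors are √(0.5290×0.4710/301) = 0.02877 and √(0.4990×0.5010/1044) = 0.01547.
Because the samples are independent, SE_diff = √(0.02877² + 0.01547²) = 0.03267.
Using z* = 2.326 for 98%, ME = 2.326 × 0.03267 = 0.07599.
p̂₁ − p̂₂ = 0.0300; interval 0.0300 ± 0.07599 gives (-0.04599, 0.10599).
The interval (-0.04599, 0.10599) contains 0, so the difference is not significant.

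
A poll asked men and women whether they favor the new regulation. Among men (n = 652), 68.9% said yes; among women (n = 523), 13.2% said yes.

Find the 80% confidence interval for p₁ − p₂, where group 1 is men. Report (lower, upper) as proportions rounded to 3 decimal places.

(0.527, 0.587)

SE₁ = √(p̂₁(1−p̂₁)/n₁) = √(0.6890·0.3110/652) = 0.01813; SE₂ = √(0.1320·0.8680/523) = 0.01480.
Independent samples: SE of the difference = √(SE₁² + SE₂²) = √(0.0003286969 + 0.00021904) = 0.02340.
z* for 80% confidence is 1.282, so the margin of error is 1.282 × 0.02340 = 0.03000.
Point estimate p̂₁ − p̂₂ = 0.6890 − 0.1320 = 0.5570.
0.5570 ± 0.03000 → (0.527, 0.587).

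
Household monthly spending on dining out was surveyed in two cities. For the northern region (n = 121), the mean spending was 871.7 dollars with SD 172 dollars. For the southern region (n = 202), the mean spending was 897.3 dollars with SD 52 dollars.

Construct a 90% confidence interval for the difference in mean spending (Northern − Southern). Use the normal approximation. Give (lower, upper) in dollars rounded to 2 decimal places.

Per-group SEs: s₁/√n₁ = 172/√121 = 15.6364, s₂/√n₂ = 52/√202 = 3.6587.
Unpooled SE of the difference: √(244.49700496 + 13.38608569) = 16.0587.
Margin of error = z* · SE = 1.645 × 16.0587 = 26.4166.
x̄₁ − x̄₂ = 871.7 − 897.3 = -25.6000.
CI: -25.6000 ± 26.4166 = (-52.02, 0.82).

(-52.02, 0.82)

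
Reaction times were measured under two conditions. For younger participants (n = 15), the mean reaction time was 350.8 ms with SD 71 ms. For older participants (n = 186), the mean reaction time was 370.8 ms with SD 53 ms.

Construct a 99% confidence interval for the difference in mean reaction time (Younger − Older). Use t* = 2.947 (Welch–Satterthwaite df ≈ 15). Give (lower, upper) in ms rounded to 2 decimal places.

(-75.23, 35.23)

Standard errors of each mean: 71/√15 = 18.3321 and 53/√186 = 3.8861.
SE(x̄₁ − x̄₂) = √(18.3321² + 3.8861²) = 18.7395 for independent samples with unequal variances.
With t* = 2.947, the margin is 2.947 × 18.7395 = 55.2253.
x̄₁ − x̄₂ = 350.8 − 370.8 = -20.0000; the interval is -20.0000 ± 55.2253 = (-75.23, 35.23).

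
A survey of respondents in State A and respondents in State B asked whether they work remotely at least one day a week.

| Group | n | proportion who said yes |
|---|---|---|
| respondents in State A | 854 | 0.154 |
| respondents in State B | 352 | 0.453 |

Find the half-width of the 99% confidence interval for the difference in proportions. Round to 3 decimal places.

0.075

Each SE is √(p̂(1−p̂)/n): √(0.1540·0.8460/854) = 0.01235 and √(0.4530·0.5470/352) = 0.02653.
SE(p̂₁ − p̂₂) = √(SE₁² + SE₂²) = √(0.0001525225 + 0.0007038409) = 0.02926, since the two samples are independent.
At 99% confidence z* = 2.576; margin = 2.576 × 0.02926 = 0.07537.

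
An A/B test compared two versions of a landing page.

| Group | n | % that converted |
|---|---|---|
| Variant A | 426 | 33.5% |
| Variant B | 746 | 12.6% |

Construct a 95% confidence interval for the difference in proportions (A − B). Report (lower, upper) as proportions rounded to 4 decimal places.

The two standard errors are √(0.3350×0.6650/426) = 0.02287 and √(0.1260×0.8740/746) = 0.01215.
Because the samples are independent, SE_diff = √(0.02287² + 0.01215²) = 0.02590.
Using z* = 1.960 for 95%, ME = 1.960 × 0.02590 = 0.05076.
p̂₁ − p̂₂ = 0.2090; interval 0.2090 ± 0.05076 gives (0.1582, 0.2598).

(0.1582, 0.2598)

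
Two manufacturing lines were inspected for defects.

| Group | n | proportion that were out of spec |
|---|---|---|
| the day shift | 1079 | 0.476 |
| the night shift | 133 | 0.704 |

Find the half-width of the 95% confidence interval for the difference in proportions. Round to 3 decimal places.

The two standard errors are √(0.4760×0.5240/1079) = 0.01520 and √(0.7040×0.2960/133) = 0.03958.
Because the samples are independent, SE_diff = √(0.01520² + 0.03958²) = 0.04240.
Using z* = 1.960 for 95%, ME = 1.960 × 0.04240 = 0.08310.

0.083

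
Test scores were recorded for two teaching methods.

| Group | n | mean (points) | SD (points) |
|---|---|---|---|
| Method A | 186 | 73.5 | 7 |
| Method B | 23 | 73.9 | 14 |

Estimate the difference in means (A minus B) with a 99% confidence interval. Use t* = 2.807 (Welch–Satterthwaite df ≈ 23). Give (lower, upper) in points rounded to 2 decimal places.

(-8.72, 7.92)

SE₁ = s₁/√n₁ = 7/√186 = 0.5133; SE₂ = 14/√23 = 2.9192.
Independent samples, unequal variances: SE_diff = √(SE₁² + SE₂²) = √(0.26347689 + 8.52172864) = 2.9640.
t* = 2.807, so margin of error = 2.807 × 2.9640 = 8.3199.
Difference in means = 73.5 − 73.9 = -0.4000.
-0.4000 ± 8.3199 → (-8.72, 7.92).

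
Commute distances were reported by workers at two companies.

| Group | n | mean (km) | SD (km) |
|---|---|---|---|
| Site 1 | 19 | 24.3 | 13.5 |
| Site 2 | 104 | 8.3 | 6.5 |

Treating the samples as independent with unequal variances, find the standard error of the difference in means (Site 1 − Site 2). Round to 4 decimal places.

3.1620

Per-group SEs: s₁/√n₁ = 13.5/√19 = 3.0971, s₂/√n₂ = 6.5/√104 = 0.6374.
Unpooled SE of the difference: √(9.59202841 + 0.40627876) = 3.1620.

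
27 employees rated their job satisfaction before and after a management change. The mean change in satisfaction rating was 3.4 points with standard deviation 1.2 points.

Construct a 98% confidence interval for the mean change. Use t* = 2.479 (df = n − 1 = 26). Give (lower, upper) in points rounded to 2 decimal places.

(2.83, 3.97)

Paired design: SE = s_d/√n = 1.2/√27 = 0.2309.
t* = 2.479; margin of error = 2.479 × 0.2309 = 0.5724.
3.4 ± 0.5724 → (2.83, 3.97).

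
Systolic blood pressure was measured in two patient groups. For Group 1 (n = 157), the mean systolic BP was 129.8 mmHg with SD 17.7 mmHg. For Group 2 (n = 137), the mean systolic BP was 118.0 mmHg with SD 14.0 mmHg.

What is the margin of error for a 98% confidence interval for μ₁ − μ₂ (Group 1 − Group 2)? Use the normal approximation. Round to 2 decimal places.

4.31

Per-group SEs: s₁/√n₁ = 17.7/√157 = 1.4126, s₂/√n₂ = 14.0/√137 = 1.1961.
Unpooled SE of the difference: √(1.99543876 + 1.43065521) = 1.8510.
Margin of error = z* · SE = 2.326 × 1.8510 = 4.3054.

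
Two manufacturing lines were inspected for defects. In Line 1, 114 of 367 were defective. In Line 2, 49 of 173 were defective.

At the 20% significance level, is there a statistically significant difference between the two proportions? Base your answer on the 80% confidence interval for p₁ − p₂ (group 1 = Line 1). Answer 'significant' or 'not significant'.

not significant

p̂₁ = 114/367 = 0.3106 and p̂₂ = 49/173 = 0.2832.
SE₁ = √(p̂₁(1−p̂₁)/n₁) = √(0.3106·0.6894/367) = 0.02415; SE₂ = √(0.2832·0.7168/173) = 0.03425.
Independent samples: SE of the difference = √(SE₁² + SE₂²) = √(0.0005832225 + 0.0011730625) = 0.04191.
z* for 80% confidence is 1.282, so the margin of error is 1.282 × 0.04191 = 0.05373.
Point estimate p̂₁ − p̂₂ = 0.3106 − 0.2832 = 0.0274.
0.0274 ± 0.05373 → (-0.02633, 0.08113).
The interval (-0.02633, 0.08113) contains 0, so the difference is not significant.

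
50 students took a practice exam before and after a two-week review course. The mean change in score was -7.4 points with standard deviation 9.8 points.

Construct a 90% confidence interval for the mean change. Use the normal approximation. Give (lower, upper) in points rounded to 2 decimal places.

This is a matched-pairs design, so SE = s_d/√n = 9.8/√50 = 1.3859.
Margin = 1.645 × 1.3859 = 2.2798; the interval is -7.4 ± 2.2798 = (-9.68, -5.12).

(-9.68, -5.12)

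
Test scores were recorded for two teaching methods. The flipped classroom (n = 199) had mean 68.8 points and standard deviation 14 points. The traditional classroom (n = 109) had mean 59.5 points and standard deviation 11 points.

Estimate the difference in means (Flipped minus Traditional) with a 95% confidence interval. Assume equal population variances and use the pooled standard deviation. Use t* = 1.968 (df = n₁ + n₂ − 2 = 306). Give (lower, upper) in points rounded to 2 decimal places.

Pooled variance s_p² = [198·14² + 108·11²] / (199+109−2) = 169.5294, so s_p = 13.0203.
SE_diff = s_p·√(1/n₁ + 1/n₂) = 13.0203·√(1/199 + 1/109) = 1.5515.
t* = 1.968; margin = 1.968 × 1.5515 = 3.0534.
Difference = 68.8 − 59.5 = 9.3000.
9.3000 ± 3.0534 → (6.25, 12.35).

(6.25, 12.35)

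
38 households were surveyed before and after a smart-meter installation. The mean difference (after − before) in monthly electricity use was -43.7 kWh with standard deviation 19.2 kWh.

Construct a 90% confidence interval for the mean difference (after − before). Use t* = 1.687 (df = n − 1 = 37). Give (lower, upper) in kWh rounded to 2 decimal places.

This is a matched-pairs design, so SE = s_d/√n = 19.2/√38 = 3.1147.
Margin = 1.687 × 3.1147 = 5.2545; the interval is -43.7 ± 5.2545 = (-48.95, -38.45).

(-48.95, -38.45)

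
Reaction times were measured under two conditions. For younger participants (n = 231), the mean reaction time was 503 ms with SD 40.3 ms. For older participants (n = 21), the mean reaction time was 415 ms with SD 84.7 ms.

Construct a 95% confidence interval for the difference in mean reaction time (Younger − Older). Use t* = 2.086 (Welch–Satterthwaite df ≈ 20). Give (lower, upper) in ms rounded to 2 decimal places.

Per-group SEs: s₁/√n₁ = 40.3/√231 = 2.6515, s₂/√n₂ = 84.7/√21 = 18.4831.
Unpooled SE of the difference: √(7.03045225 + 341.62498561) = 18.6723.
Margin of error = t* · SE = 2.086 × 18.6723 = 38.9504.
x̄₁ − x̄₂ = 503 − 415 = 88.0000.
CI: 88.0000 ± 38.9504 = (49.05, 126.95).

(49.05, 126.95)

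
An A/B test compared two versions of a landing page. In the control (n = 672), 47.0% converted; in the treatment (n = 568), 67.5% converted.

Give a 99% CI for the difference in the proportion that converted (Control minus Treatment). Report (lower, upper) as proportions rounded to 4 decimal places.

SE₁ = √(p̂₁(1−p̂₁)/n₁) = √(0.4700·0.5300/672) = 0.01925; SE₂ = √(0.6750·0.3250/568) = 0.01965.
Independent samples: SE of the difference = √(SE₁² + SE₂²) = √(0.0003705625 + 0.0003861225) = 0.02751.
z* for 99% confidence is 2.576, so the margin of error is 2.576 × 0.02751 = 0.07087.
Point estimate p̂₁ − p̂₂ = 0.4700 − 0.6750 = -0.2050.
-0.2050 ± 0.07087 → (-0.2759, -0.1341).

(-0.2759, -0.1341)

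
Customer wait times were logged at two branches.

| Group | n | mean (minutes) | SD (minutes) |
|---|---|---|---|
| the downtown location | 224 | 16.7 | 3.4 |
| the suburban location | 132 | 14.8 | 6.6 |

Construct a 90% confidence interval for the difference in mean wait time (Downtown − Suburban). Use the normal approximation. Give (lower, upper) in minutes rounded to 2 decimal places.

Per-group SEs: s₁/√n₁ = 3.4/√224 = 0.2272, s₂/√n₂ = 6.6/√132 = 0.5745.
Unpooled SE of the difference: √(0.05161984 + 0.33005025) = 0.6178.
Margin of error = z* · SE = 1.645 × 0.6178 = 1.0163.
x̄₁ − x̄₂ = 16.7 − 14.8 = 1.9000.
CI: 1.9000 ± 1.0163 = (0.88, 2.92).

(0.88, 2.92)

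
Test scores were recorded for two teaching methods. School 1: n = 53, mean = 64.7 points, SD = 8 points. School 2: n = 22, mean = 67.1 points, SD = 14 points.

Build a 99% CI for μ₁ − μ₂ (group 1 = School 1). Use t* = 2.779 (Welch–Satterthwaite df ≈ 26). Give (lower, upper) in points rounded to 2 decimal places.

SE₁ = s₁/√n₁ = 8/√53 = 1.0989; SE₂ = 14/√22 = 2.9848.
Independent samples, unequal variances: SE_diff = √(SE₁² + SE₂²) = √(1.20758121 + 8.90903104) = 3.1807.
t* = 2.779, so margin of error = 2.779 × 3.1807 = 8.8392.
Difference in means = 64.7 − 67.1 = -2.4000.
-2.4000 ± 8.8392 → (-11.24, 6.44).

(-11.24, 6.44)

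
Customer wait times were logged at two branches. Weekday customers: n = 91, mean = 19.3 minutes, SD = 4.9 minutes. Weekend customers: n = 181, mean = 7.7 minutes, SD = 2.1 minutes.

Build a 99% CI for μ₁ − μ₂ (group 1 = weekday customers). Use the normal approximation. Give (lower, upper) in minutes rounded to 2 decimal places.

(10.22, 12.98)

SE₁ = s₁/√n₁ = 4.9/√91 = 0.5137; SE₂ = 2.1/√181 = 0.1561.
Independent samples, unequal variances: SE_diff = √(SE₁² + SE₂²) = √(0.26388769 + 0.02436721) = 0.5369.
z* = 2.576, so margin of error = 2.576 × 0.5369 = 1.3831.
Difference in means = 19.3 − 7.7 = 11.6000.
11.6000 ± 1.3831 → (10.22, 12.98).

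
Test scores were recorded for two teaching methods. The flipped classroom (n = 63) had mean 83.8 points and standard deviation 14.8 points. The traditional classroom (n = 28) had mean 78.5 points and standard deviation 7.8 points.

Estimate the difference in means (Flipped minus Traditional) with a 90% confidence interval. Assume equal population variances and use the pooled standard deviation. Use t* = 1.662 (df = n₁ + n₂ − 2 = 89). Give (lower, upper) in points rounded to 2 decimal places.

(0.36, 10.24)

Pooled variance s_p² = [62·14.8² + 27·7.8²] / (63+28−2) = 171.0467, so s_p = 13.0785.
SE_diff = s_p·√(1/n₁ + 1/n₂) = 13.0785·√(1/63 + 1/28) = 2.9705.
t* = 1.662; margin = 1.662 × 2.9705 = 4.9370.
Difference = 83.8 − 78.5 = 5.3000.
5.3000 ± 4.9370 → (0.36, 10.24).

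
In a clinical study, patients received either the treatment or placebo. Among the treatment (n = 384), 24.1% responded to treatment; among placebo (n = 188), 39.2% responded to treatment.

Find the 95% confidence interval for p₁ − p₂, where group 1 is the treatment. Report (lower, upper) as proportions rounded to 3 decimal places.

(-0.233, -0.069)

SE₁ = √(p̂₁(1−p̂₁)/n₁) = √(0.2410·0.7590/384) = 0.02183; SE₂ = √(0.3920·0.6080/188) = 0.03561.
Independent samples: SE of the difference = √(SE₁² + SE₂²) = √(0.0004765489 + 0.0012680721) = 0.04177.
z* for 95% confidence is 1.960, so the margin of error is 1.960 × 0.04177 = 0.08187.
Point estimate p̂₁ − p̂₂ = 0.2410 − 0.3920 = -0.1510.
-0.1510 ± 0.08187 → (-0.233, -0.069).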